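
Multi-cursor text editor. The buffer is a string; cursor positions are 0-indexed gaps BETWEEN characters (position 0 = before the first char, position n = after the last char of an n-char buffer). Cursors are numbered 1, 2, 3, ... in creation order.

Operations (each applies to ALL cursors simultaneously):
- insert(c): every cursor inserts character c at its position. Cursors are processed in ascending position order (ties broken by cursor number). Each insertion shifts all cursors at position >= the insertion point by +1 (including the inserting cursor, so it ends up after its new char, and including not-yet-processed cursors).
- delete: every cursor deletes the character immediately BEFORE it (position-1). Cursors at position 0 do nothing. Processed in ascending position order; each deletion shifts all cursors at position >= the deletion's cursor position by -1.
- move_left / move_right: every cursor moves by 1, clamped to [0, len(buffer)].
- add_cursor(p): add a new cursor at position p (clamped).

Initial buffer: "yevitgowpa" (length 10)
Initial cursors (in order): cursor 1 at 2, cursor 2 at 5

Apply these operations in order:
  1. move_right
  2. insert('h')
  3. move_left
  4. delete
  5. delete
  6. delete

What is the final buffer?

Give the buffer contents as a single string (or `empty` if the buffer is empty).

After op 1 (move_right): buffer="yevitgowpa" (len 10), cursors c1@3 c2@6, authorship ..........
After op 2 (insert('h')): buffer="yevhitghowpa" (len 12), cursors c1@4 c2@8, authorship ...1...2....
After op 3 (move_left): buffer="yevhitghowpa" (len 12), cursors c1@3 c2@7, authorship ...1...2....
After op 4 (delete): buffer="yehithowpa" (len 10), cursors c1@2 c2@5, authorship ..1..2....
After op 5 (delete): buffer="yhihowpa" (len 8), cursors c1@1 c2@3, authorship .1.2....
After op 6 (delete): buffer="hhowpa" (len 6), cursors c1@0 c2@1, authorship 12....

Answer: hhowpa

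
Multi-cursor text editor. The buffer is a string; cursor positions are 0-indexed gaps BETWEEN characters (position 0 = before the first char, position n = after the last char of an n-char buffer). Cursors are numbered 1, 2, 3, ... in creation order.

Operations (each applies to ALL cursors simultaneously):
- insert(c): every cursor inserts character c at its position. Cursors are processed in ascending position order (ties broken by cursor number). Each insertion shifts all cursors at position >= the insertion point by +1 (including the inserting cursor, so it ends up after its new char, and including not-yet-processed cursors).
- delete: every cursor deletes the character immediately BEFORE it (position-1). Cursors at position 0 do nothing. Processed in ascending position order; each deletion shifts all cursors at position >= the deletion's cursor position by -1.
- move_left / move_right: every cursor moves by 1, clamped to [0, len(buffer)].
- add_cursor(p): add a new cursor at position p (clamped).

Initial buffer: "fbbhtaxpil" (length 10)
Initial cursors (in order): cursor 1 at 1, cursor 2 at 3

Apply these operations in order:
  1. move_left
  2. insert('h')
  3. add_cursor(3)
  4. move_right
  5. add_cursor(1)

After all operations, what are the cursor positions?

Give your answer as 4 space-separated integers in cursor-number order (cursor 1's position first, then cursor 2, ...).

After op 1 (move_left): buffer="fbbhtaxpil" (len 10), cursors c1@0 c2@2, authorship ..........
After op 2 (insert('h')): buffer="hfbhbhtaxpil" (len 12), cursors c1@1 c2@4, authorship 1..2........
After op 3 (add_cursor(3)): buffer="hfbhbhtaxpil" (len 12), cursors c1@1 c3@3 c2@4, authorship 1..2........
After op 4 (move_right): buffer="hfbhbhtaxpil" (len 12), cursors c1@2 c3@4 c2@5, authorship 1..2........
After op 5 (add_cursor(1)): buffer="hfbhbhtaxpil" (len 12), cursors c4@1 c1@2 c3@4 c2@5, authorship 1..2........

Answer: 2 5 4 1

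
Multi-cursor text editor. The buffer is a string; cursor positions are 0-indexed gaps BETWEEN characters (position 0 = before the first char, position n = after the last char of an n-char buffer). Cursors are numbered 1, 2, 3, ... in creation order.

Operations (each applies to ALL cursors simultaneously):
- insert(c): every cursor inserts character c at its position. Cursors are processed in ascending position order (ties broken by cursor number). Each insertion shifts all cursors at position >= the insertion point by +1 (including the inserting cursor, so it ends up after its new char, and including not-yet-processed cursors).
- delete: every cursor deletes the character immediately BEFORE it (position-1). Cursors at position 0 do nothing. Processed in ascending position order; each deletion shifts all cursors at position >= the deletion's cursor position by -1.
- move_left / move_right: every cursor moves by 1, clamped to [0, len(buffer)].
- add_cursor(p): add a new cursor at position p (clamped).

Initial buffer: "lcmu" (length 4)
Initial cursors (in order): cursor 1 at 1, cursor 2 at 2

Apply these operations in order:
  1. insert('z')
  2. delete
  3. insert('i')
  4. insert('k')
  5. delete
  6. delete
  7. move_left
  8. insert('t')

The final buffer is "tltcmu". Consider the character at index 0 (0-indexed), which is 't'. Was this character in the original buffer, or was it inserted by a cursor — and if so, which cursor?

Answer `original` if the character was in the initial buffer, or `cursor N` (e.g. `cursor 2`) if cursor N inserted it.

Answer: cursor 1

Derivation:
After op 1 (insert('z')): buffer="lzczmu" (len 6), cursors c1@2 c2@4, authorship .1.2..
After op 2 (delete): buffer="lcmu" (len 4), cursors c1@1 c2@2, authorship ....
After op 3 (insert('i')): buffer="licimu" (len 6), cursors c1@2 c2@4, authorship .1.2..
After op 4 (insert('k')): buffer="likcikmu" (len 8), cursors c1@3 c2@6, authorship .11.22..
After op 5 (delete): buffer="licimu" (len 6), cursors c1@2 c2@4, authorship .1.2..
After op 6 (delete): buffer="lcmu" (len 4), cursors c1@1 c2@2, authorship ....
After op 7 (move_left): buffer="lcmu" (len 4), cursors c1@0 c2@1, authorship ....
After op 8 (insert('t')): buffer="tltcmu" (len 6), cursors c1@1 c2@3, authorship 1.2...
Authorship (.=original, N=cursor N): 1 . 2 . . .
Index 0: author = 1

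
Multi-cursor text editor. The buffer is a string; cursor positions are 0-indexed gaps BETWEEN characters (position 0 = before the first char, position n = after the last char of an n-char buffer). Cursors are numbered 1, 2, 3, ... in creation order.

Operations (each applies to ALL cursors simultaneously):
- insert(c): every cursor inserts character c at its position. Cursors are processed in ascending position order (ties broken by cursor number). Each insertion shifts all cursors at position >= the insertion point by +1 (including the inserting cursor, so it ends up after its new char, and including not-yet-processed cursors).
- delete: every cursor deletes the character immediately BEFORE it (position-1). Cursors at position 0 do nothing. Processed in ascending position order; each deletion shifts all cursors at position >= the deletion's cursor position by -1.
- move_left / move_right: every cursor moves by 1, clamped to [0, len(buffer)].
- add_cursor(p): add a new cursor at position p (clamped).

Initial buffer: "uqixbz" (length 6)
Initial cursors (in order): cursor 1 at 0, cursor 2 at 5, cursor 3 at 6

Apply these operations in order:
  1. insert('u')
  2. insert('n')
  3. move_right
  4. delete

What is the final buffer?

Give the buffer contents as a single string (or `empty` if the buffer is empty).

Answer: unqixbunu

Derivation:
After op 1 (insert('u')): buffer="uuqixbuzu" (len 9), cursors c1@1 c2@7 c3@9, authorship 1.....2.3
After op 2 (insert('n')): buffer="unuqixbunzun" (len 12), cursors c1@2 c2@9 c3@12, authorship 11.....22.33
After op 3 (move_right): buffer="unuqixbunzun" (len 12), cursors c1@3 c2@10 c3@12, authorship 11.....22.33
After op 4 (delete): buffer="unqixbunu" (len 9), cursors c1@2 c2@8 c3@9, authorship 11....223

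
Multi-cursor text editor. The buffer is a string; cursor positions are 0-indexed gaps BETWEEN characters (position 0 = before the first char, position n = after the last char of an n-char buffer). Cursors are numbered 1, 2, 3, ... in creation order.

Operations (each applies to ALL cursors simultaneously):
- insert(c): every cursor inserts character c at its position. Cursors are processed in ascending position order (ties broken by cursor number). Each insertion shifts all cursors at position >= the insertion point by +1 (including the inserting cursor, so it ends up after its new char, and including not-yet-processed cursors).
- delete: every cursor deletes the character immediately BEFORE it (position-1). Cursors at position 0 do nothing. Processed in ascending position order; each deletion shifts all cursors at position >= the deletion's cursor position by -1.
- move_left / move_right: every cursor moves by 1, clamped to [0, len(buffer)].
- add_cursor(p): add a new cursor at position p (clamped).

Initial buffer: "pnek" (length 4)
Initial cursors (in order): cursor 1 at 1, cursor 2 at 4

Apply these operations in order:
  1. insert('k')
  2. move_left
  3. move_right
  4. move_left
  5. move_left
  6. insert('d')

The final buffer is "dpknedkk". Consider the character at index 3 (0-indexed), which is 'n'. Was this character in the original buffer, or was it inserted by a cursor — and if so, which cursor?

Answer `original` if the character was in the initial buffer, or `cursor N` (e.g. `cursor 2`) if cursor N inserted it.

After op 1 (insert('k')): buffer="pknekk" (len 6), cursors c1@2 c2@6, authorship .1...2
After op 2 (move_left): buffer="pknekk" (len 6), cursors c1@1 c2@5, authorship .1...2
After op 3 (move_right): buffer="pknekk" (len 6), cursors c1@2 c2@6, authorship .1...2
After op 4 (move_left): buffer="pknekk" (len 6), cursors c1@1 c2@5, authorship .1...2
After op 5 (move_left): buffer="pknekk" (len 6), cursors c1@0 c2@4, authorship .1...2
After op 6 (insert('d')): buffer="dpknedkk" (len 8), cursors c1@1 c2@6, authorship 1.1..2.2
Authorship (.=original, N=cursor N): 1 . 1 . . 2 . 2
Index 3: author = original

Answer: original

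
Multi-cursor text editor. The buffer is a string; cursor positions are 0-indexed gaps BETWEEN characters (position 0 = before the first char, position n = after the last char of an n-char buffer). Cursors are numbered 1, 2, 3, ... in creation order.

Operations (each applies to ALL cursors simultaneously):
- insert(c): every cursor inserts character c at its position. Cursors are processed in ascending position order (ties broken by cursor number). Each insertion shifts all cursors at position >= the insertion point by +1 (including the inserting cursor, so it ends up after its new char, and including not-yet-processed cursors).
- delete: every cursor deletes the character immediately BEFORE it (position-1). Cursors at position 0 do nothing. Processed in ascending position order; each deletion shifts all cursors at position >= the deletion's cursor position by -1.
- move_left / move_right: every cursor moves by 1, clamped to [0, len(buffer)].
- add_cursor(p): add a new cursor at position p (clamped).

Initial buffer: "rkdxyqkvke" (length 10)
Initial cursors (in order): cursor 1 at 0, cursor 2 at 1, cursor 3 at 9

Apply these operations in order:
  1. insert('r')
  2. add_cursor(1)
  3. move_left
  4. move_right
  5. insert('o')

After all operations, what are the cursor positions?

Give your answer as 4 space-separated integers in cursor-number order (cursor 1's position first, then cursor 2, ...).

Answer: 3 6 16 3

Derivation:
After op 1 (insert('r')): buffer="rrrkdxyqkvkre" (len 13), cursors c1@1 c2@3 c3@12, authorship 1.2........3.
After op 2 (add_cursor(1)): buffer="rrrkdxyqkvkre" (len 13), cursors c1@1 c4@1 c2@3 c3@12, authorship 1.2........3.
After op 3 (move_left): buffer="rrrkdxyqkvkre" (len 13), cursors c1@0 c4@0 c2@2 c3@11, authorship 1.2........3.
After op 4 (move_right): buffer="rrrkdxyqkvkre" (len 13), cursors c1@1 c4@1 c2@3 c3@12, authorship 1.2........3.
After op 5 (insert('o')): buffer="roorrokdxyqkvkroe" (len 17), cursors c1@3 c4@3 c2@6 c3@16, authorship 114.22........33.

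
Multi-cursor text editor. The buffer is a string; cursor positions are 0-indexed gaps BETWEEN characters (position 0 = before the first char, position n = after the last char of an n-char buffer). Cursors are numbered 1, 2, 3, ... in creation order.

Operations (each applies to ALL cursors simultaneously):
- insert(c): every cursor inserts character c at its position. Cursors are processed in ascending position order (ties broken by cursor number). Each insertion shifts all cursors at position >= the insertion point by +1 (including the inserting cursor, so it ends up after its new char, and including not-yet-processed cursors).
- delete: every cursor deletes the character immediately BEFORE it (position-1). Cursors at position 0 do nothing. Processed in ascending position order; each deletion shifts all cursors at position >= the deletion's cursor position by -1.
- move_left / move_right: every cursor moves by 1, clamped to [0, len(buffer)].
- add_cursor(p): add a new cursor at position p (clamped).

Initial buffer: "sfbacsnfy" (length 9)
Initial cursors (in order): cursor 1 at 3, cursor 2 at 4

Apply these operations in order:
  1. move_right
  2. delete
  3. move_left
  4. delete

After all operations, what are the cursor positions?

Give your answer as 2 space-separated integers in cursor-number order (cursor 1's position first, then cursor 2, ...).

After op 1 (move_right): buffer="sfbacsnfy" (len 9), cursors c1@4 c2@5, authorship .........
After op 2 (delete): buffer="sfbsnfy" (len 7), cursors c1@3 c2@3, authorship .......
After op 3 (move_left): buffer="sfbsnfy" (len 7), cursors c1@2 c2@2, authorship .......
After op 4 (delete): buffer="bsnfy" (len 5), cursors c1@0 c2@0, authorship .....

Answer: 0 0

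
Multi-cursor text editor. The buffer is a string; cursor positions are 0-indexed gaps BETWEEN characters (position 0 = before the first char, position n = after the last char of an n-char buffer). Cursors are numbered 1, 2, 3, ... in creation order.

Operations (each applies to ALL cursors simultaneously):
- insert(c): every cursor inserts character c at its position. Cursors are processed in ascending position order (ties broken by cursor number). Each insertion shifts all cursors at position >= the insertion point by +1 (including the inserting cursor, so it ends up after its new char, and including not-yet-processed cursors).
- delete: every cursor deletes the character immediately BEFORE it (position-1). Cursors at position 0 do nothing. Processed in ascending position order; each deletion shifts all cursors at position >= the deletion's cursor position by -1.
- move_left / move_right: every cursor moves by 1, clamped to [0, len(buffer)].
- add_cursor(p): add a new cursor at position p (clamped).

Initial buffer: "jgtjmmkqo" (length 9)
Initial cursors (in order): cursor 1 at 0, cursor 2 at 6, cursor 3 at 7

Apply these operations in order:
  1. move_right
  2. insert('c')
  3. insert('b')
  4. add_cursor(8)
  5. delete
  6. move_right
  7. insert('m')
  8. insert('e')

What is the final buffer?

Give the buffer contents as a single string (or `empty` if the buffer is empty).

After op 1 (move_right): buffer="jgtjmmkqo" (len 9), cursors c1@1 c2@7 c3@8, authorship .........
After op 2 (insert('c')): buffer="jcgtjmmkcqco" (len 12), cursors c1@2 c2@9 c3@11, authorship .1......2.3.
After op 3 (insert('b')): buffer="jcbgtjmmkcbqcbo" (len 15), cursors c1@3 c2@11 c3@14, authorship .11......22.33.
After op 4 (add_cursor(8)): buffer="jcbgtjmmkcbqcbo" (len 15), cursors c1@3 c4@8 c2@11 c3@14, authorship .11......22.33.
After op 5 (delete): buffer="jcgtjmkcqco" (len 11), cursors c1@2 c4@6 c2@8 c3@10, authorship .1.....2.3.
After op 6 (move_right): buffer="jcgtjmkcqco" (len 11), cursors c1@3 c4@7 c2@9 c3@11, authorship .1.....2.3.
After op 7 (insert('m')): buffer="jcgmtjmkmcqmcom" (len 15), cursors c1@4 c4@9 c2@12 c3@15, authorship .1.1....42.23.3
After op 8 (insert('e')): buffer="jcgmetjmkmecqmecome" (len 19), cursors c1@5 c4@11 c2@15 c3@19, authorship .1.11....442.223.33

Answer: jcgmetjmkmecqmecome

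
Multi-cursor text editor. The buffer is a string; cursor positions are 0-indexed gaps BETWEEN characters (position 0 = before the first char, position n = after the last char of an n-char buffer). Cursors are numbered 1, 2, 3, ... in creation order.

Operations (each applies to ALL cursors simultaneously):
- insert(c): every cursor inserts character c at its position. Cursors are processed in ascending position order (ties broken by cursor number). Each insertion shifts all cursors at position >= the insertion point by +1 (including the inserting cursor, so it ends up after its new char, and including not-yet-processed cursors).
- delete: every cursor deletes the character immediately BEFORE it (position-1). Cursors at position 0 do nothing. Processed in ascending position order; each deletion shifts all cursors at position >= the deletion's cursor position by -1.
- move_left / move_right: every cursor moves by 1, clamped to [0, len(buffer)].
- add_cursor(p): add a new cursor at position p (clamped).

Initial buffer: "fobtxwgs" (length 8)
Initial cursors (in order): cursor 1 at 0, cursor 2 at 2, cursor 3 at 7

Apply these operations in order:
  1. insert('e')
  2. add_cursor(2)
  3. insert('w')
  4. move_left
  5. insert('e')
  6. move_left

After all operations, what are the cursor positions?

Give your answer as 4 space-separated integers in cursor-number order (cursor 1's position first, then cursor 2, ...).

Answer: 1 8 16 4

Derivation:
After op 1 (insert('e')): buffer="efoebtxwges" (len 11), cursors c1@1 c2@4 c3@10, authorship 1..2.....3.
After op 2 (add_cursor(2)): buffer="efoebtxwges" (len 11), cursors c1@1 c4@2 c2@4 c3@10, authorship 1..2.....3.
After op 3 (insert('w')): buffer="ewfwoewbtxwgews" (len 15), cursors c1@2 c4@4 c2@7 c3@14, authorship 11.4.22.....33.
After op 4 (move_left): buffer="ewfwoewbtxwgews" (len 15), cursors c1@1 c4@3 c2@6 c3@13, authorship 11.4.22.....33.
After op 5 (insert('e')): buffer="eewfewoeewbtxwgeews" (len 19), cursors c1@2 c4@5 c2@9 c3@17, authorship 111.44.222.....333.
After op 6 (move_left): buffer="eewfewoeewbtxwgeews" (len 19), cursors c1@1 c4@4 c2@8 c3@16, authorship 111.44.222.....333.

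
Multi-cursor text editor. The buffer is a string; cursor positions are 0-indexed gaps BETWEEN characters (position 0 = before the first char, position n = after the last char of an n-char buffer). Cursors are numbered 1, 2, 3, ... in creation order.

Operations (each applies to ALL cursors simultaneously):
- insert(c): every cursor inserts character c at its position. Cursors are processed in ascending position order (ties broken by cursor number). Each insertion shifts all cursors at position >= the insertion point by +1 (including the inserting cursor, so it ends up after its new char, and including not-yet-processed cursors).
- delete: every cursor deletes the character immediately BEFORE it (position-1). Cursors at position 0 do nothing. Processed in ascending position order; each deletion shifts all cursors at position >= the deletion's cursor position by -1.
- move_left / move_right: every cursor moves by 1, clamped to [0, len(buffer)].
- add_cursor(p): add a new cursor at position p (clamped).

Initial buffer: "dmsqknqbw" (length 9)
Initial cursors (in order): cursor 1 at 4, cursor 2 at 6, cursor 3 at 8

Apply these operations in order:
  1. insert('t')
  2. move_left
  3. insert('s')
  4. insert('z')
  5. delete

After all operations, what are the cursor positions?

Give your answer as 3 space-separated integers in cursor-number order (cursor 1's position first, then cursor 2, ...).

Answer: 5 9 13

Derivation:
After op 1 (insert('t')): buffer="dmsqtkntqbtw" (len 12), cursors c1@5 c2@8 c3@11, authorship ....1..2..3.
After op 2 (move_left): buffer="dmsqtkntqbtw" (len 12), cursors c1@4 c2@7 c3@10, authorship ....1..2..3.
After op 3 (insert('s')): buffer="dmsqstknstqbstw" (len 15), cursors c1@5 c2@9 c3@13, authorship ....11..22..33.
After op 4 (insert('z')): buffer="dmsqsztknsztqbsztw" (len 18), cursors c1@6 c2@11 c3@16, authorship ....111..222..333.
After op 5 (delete): buffer="dmsqstknstqbstw" (len 15), cursors c1@5 c2@9 c3@13, authorship ....11..22..33.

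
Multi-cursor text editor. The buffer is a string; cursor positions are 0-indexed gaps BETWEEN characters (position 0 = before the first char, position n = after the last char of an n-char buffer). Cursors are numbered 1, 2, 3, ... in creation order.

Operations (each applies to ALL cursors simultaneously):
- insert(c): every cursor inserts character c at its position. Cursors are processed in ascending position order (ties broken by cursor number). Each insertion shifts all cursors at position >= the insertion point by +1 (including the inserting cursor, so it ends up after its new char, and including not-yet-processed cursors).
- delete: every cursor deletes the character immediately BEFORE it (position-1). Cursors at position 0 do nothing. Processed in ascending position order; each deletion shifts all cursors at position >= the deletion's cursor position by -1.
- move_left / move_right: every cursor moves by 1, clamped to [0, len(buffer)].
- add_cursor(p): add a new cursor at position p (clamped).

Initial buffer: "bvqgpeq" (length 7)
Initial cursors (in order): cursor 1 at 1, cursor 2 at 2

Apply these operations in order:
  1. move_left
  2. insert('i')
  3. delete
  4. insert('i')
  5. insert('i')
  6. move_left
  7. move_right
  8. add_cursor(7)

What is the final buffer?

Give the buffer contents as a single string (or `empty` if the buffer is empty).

Answer: iibiivqgpeq

Derivation:
After op 1 (move_left): buffer="bvqgpeq" (len 7), cursors c1@0 c2@1, authorship .......
After op 2 (insert('i')): buffer="ibivqgpeq" (len 9), cursors c1@1 c2@3, authorship 1.2......
After op 3 (delete): buffer="bvqgpeq" (len 7), cursors c1@0 c2@1, authorship .......
After op 4 (insert('i')): buffer="ibivqgpeq" (len 9), cursors c1@1 c2@3, authorship 1.2......
After op 5 (insert('i')): buffer="iibiivqgpeq" (len 11), cursors c1@2 c2@5, authorship 11.22......
After op 6 (move_left): buffer="iibiivqgpeq" (len 11), cursors c1@1 c2@4, authorship 11.22......
After op 7 (move_right): buffer="iibiivqgpeq" (len 11), cursors c1@2 c2@5, authorship 11.22......
After op 8 (add_cursor(7)): buffer="iibiivqgpeq" (len 11), cursors c1@2 c2@5 c3@7, authorship 11.22......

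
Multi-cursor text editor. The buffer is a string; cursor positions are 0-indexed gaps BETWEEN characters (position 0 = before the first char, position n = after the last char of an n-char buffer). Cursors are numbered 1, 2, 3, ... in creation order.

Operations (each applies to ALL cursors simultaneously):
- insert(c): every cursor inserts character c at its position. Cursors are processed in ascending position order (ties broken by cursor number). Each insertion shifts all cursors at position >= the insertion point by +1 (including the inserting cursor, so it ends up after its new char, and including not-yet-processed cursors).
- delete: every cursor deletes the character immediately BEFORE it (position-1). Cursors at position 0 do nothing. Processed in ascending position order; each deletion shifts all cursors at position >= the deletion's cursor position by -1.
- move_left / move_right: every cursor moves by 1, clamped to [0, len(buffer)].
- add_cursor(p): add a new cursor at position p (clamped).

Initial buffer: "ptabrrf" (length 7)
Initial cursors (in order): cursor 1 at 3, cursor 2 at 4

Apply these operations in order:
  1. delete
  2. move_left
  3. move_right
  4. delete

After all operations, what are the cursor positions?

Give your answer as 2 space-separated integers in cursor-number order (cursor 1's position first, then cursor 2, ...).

Answer: 0 0

Derivation:
After op 1 (delete): buffer="ptrrf" (len 5), cursors c1@2 c2@2, authorship .....
After op 2 (move_left): buffer="ptrrf" (len 5), cursors c1@1 c2@1, authorship .....
After op 3 (move_right): buffer="ptrrf" (len 5), cursors c1@2 c2@2, authorship .....
After op 4 (delete): buffer="rrf" (len 3), cursors c1@0 c2@0, authorship ...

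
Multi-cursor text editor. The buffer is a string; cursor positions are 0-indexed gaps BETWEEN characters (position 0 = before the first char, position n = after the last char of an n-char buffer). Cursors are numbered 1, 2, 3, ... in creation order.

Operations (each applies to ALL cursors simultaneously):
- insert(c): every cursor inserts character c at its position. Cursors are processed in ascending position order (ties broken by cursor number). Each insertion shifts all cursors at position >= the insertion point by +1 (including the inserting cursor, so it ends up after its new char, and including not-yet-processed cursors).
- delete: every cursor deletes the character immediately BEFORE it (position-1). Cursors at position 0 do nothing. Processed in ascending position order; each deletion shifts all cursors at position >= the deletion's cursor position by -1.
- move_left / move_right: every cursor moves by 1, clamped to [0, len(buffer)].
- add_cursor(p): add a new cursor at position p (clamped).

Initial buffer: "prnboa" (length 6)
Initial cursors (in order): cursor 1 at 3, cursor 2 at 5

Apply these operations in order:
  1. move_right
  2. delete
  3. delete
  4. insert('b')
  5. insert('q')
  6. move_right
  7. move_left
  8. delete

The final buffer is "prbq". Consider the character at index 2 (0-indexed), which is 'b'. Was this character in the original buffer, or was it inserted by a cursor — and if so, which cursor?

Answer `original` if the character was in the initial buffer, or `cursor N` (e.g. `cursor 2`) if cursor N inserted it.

After op 1 (move_right): buffer="prnboa" (len 6), cursors c1@4 c2@6, authorship ......
After op 2 (delete): buffer="prno" (len 4), cursors c1@3 c2@4, authorship ....
After op 3 (delete): buffer="pr" (len 2), cursors c1@2 c2@2, authorship ..
After op 4 (insert('b')): buffer="prbb" (len 4), cursors c1@4 c2@4, authorship ..12
After op 5 (insert('q')): buffer="prbbqq" (len 6), cursors c1@6 c2@6, authorship ..1212
After op 6 (move_right): buffer="prbbqq" (len 6), cursors c1@6 c2@6, authorship ..1212
After op 7 (move_left): buffer="prbbqq" (len 6), cursors c1@5 c2@5, authorship ..1212
After op 8 (delete): buffer="prbq" (len 4), cursors c1@3 c2@3, authorship ..12
Authorship (.=original, N=cursor N): . . 1 2
Index 2: author = 1

Answer: cursor 1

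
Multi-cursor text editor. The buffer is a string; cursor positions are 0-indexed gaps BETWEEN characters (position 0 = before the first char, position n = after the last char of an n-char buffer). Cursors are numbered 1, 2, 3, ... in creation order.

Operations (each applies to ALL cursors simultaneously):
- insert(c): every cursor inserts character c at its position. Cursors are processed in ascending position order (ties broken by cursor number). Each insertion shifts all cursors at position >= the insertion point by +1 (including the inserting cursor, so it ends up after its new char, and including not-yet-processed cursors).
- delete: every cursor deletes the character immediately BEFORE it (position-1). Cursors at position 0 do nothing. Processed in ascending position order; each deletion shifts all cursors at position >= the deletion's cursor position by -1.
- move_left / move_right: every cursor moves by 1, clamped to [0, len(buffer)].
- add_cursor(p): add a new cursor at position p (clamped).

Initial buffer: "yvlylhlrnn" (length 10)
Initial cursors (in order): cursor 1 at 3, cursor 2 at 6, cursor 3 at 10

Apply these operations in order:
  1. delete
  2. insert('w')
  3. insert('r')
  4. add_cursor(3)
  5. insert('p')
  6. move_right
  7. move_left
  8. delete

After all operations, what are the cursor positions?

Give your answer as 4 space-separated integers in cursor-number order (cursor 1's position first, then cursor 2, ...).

Answer: 4 8 12 3

Derivation:
After op 1 (delete): buffer="yvyllrn" (len 7), cursors c1@2 c2@4 c3@7, authorship .......
After op 2 (insert('w')): buffer="yvwylwlrnw" (len 10), cursors c1@3 c2@6 c3@10, authorship ..1..2...3
After op 3 (insert('r')): buffer="yvwrylwrlrnwr" (len 13), cursors c1@4 c2@8 c3@13, authorship ..11..22...33
After op 4 (add_cursor(3)): buffer="yvwrylwrlrnwr" (len 13), cursors c4@3 c1@4 c2@8 c3@13, authorship ..11..22...33
After op 5 (insert('p')): buffer="yvwprpylwrplrnwrp" (len 17), cursors c4@4 c1@6 c2@11 c3@17, authorship ..1411..222...333
After op 6 (move_right): buffer="yvwprpylwrplrnwrp" (len 17), cursors c4@5 c1@7 c2@12 c3@17, authorship ..1411..222...333
After op 7 (move_left): buffer="yvwprpylwrplrnwrp" (len 17), cursors c4@4 c1@6 c2@11 c3@16, authorship ..1411..222...333
After op 8 (delete): buffer="yvwrylwrlrnwp" (len 13), cursors c4@3 c1@4 c2@8 c3@12, authorship ..11..22...33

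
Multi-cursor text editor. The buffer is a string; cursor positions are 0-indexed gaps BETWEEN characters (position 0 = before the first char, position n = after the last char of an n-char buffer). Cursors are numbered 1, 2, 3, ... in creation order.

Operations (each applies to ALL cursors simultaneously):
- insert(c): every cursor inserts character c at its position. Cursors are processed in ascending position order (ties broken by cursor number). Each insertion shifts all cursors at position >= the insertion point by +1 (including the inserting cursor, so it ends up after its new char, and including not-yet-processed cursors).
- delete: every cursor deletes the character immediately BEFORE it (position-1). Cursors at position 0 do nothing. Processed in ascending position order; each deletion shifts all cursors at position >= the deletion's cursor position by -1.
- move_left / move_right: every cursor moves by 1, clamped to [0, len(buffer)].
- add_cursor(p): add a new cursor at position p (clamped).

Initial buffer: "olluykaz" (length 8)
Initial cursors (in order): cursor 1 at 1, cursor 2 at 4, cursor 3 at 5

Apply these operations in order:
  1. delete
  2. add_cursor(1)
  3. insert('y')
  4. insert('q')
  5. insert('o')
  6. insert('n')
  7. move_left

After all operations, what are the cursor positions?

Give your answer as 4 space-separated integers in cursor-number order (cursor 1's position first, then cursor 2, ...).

After op 1 (delete): buffer="llkaz" (len 5), cursors c1@0 c2@2 c3@2, authorship .....
After op 2 (add_cursor(1)): buffer="llkaz" (len 5), cursors c1@0 c4@1 c2@2 c3@2, authorship .....
After op 3 (insert('y')): buffer="ylylyykaz" (len 9), cursors c1@1 c4@3 c2@6 c3@6, authorship 1.4.23...
After op 4 (insert('q')): buffer="yqlyqlyyqqkaz" (len 13), cursors c1@2 c4@5 c2@10 c3@10, authorship 11.44.2323...
After op 5 (insert('o')): buffer="yqolyqolyyqqookaz" (len 17), cursors c1@3 c4@7 c2@14 c3@14, authorship 111.444.232323...
After op 6 (insert('n')): buffer="yqonlyqonlyyqqoonnkaz" (len 21), cursors c1@4 c4@9 c2@18 c3@18, authorship 1111.4444.23232323...
After op 7 (move_left): buffer="yqonlyqonlyyqqoonnkaz" (len 21), cursors c1@3 c4@8 c2@17 c3@17, authorship 1111.4444.23232323...

Answer: 3 17 17 8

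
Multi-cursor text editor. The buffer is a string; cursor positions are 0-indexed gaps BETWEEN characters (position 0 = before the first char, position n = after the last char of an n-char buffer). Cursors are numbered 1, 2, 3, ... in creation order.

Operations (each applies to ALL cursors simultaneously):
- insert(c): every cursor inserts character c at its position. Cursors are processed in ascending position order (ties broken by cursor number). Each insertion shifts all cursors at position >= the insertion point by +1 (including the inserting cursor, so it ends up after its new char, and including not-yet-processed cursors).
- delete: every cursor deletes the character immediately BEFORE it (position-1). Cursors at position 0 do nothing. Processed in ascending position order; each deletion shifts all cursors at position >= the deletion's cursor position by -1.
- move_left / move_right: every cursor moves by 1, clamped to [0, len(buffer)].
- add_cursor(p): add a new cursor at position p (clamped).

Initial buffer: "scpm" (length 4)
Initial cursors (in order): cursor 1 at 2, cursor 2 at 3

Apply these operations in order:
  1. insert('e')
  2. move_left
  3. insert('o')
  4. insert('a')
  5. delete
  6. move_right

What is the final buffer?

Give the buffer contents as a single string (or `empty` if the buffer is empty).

Answer: scoepoem

Derivation:
After op 1 (insert('e')): buffer="scepem" (len 6), cursors c1@3 c2@5, authorship ..1.2.
After op 2 (move_left): buffer="scepem" (len 6), cursors c1@2 c2@4, authorship ..1.2.
After op 3 (insert('o')): buffer="scoepoem" (len 8), cursors c1@3 c2@6, authorship ..11.22.
After op 4 (insert('a')): buffer="scoaepoaem" (len 10), cursors c1@4 c2@8, authorship ..111.222.
After op 5 (delete): buffer="scoepoem" (len 8), cursors c1@3 c2@6, authorship ..11.22.
After op 6 (move_right): buffer="scoepoem" (len 8), cursors c1@4 c2@7, authorship ..11.22.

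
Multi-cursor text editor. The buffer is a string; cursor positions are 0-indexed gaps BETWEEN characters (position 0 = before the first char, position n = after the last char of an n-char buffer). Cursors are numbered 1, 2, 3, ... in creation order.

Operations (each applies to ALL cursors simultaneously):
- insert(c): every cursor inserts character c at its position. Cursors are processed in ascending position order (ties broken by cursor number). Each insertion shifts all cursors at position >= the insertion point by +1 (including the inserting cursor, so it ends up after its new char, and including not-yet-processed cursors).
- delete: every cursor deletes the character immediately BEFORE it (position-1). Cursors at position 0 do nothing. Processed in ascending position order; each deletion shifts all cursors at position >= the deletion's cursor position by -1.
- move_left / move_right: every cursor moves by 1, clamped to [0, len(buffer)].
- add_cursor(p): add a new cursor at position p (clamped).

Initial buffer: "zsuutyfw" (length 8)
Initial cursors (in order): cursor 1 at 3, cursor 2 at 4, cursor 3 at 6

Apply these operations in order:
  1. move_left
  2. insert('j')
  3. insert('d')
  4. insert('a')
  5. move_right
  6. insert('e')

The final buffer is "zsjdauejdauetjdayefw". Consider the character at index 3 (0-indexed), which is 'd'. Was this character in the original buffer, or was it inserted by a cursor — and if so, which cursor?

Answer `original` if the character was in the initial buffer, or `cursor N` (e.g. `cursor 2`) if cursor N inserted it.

Answer: cursor 1

Derivation:
After op 1 (move_left): buffer="zsuutyfw" (len 8), cursors c1@2 c2@3 c3@5, authorship ........
After op 2 (insert('j')): buffer="zsjujutjyfw" (len 11), cursors c1@3 c2@5 c3@8, authorship ..1.2..3...
After op 3 (insert('d')): buffer="zsjdujdutjdyfw" (len 14), cursors c1@4 c2@7 c3@11, authorship ..11.22..33...
After op 4 (insert('a')): buffer="zsjdaujdautjdayfw" (len 17), cursors c1@5 c2@9 c3@14, authorship ..111.222..333...
After op 5 (move_right): buffer="zsjdaujdautjdayfw" (len 17), cursors c1@6 c2@10 c3@15, authorship ..111.222..333...
After op 6 (insert('e')): buffer="zsjdauejdauetjdayefw" (len 20), cursors c1@7 c2@12 c3@18, authorship ..111.1222.2.333.3..
Authorship (.=original, N=cursor N): . . 1 1 1 . 1 2 2 2 . 2 . 3 3 3 . 3 . .
Index 3: author = 1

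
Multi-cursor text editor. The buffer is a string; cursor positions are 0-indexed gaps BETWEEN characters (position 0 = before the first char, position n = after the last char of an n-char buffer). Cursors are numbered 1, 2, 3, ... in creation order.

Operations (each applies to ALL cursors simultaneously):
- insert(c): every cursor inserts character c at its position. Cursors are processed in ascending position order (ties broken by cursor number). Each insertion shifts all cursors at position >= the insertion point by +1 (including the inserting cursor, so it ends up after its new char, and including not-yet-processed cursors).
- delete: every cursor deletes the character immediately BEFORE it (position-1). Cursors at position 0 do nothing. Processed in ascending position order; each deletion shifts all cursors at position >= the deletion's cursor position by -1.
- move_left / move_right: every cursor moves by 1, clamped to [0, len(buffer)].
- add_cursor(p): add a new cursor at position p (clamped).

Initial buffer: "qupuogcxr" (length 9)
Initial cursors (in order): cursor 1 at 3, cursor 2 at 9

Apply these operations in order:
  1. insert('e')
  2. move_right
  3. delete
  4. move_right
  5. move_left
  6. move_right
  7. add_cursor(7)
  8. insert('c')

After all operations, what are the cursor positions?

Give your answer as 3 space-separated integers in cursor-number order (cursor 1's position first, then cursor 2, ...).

After op 1 (insert('e')): buffer="qupeuogcxre" (len 11), cursors c1@4 c2@11, authorship ...1......2
After op 2 (move_right): buffer="qupeuogcxre" (len 11), cursors c1@5 c2@11, authorship ...1......2
After op 3 (delete): buffer="qupeogcxr" (len 9), cursors c1@4 c2@9, authorship ...1.....
After op 4 (move_right): buffer="qupeogcxr" (len 9), cursors c1@5 c2@9, authorship ...1.....
After op 5 (move_left): buffer="qupeogcxr" (len 9), cursors c1@4 c2@8, authorship ...1.....
After op 6 (move_right): buffer="qupeogcxr" (len 9), cursors c1@5 c2@9, authorship ...1.....
After op 7 (add_cursor(7)): buffer="qupeogcxr" (len 9), cursors c1@5 c3@7 c2@9, authorship ...1.....
After op 8 (insert('c')): buffer="qupeocgccxrc" (len 12), cursors c1@6 c3@9 c2@12, authorship ...1.1..3..2

Answer: 6 12 9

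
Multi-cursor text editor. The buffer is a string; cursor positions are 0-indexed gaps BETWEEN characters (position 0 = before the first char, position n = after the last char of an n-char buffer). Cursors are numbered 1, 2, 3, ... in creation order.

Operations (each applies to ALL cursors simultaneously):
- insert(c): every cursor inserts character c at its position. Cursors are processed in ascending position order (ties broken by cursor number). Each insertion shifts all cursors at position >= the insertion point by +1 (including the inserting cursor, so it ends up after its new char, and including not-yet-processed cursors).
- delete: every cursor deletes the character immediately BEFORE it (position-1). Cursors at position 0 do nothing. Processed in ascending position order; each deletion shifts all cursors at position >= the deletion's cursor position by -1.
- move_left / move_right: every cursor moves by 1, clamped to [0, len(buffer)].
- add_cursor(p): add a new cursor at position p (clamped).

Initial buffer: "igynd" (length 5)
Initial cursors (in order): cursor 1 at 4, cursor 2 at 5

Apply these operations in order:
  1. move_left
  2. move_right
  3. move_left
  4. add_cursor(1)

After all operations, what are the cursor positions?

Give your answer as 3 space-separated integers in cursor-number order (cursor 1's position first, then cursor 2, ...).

After op 1 (move_left): buffer="igynd" (len 5), cursors c1@3 c2@4, authorship .....
After op 2 (move_right): buffer="igynd" (len 5), cursors c1@4 c2@5, authorship .....
After op 3 (move_left): buffer="igynd" (len 5), cursors c1@3 c2@4, authorship .....
After op 4 (add_cursor(1)): buffer="igynd" (len 5), cursors c3@1 c1@3 c2@4, authorship .....

Answer: 3 4 1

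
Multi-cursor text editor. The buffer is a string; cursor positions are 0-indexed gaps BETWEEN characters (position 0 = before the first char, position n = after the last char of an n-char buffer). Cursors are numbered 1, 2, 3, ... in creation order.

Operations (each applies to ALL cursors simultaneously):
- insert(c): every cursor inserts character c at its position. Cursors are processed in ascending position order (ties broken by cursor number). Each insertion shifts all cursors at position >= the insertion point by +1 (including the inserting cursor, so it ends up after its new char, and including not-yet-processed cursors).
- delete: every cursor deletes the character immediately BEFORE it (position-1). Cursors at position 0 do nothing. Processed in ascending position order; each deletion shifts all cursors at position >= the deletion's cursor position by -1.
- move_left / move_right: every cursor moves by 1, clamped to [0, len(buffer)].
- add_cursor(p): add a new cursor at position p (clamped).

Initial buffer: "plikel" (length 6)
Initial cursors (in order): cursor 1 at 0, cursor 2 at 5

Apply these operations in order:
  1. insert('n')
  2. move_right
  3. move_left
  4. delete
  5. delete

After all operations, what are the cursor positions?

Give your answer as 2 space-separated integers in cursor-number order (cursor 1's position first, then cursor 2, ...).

Answer: 0 4

Derivation:
After op 1 (insert('n')): buffer="nplikenl" (len 8), cursors c1@1 c2@7, authorship 1.....2.
After op 2 (move_right): buffer="nplikenl" (len 8), cursors c1@2 c2@8, authorship 1.....2.
After op 3 (move_left): buffer="nplikenl" (len 8), cursors c1@1 c2@7, authorship 1.....2.
After op 4 (delete): buffer="plikel" (len 6), cursors c1@0 c2@5, authorship ......
After op 5 (delete): buffer="plikl" (len 5), cursors c1@0 c2@4, authorship .....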